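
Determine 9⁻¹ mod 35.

4

35 = 3×9 + 8
9 = 1×8 + 1
8 = 8×1 + 0
gcd(9, 35) = 1, so the inverse exists.
Back-substitute for 1:
1 = 1×9 − 1×8
  = −1×35 + 4×9
So 9⁻¹ ≡ 4 (mod 35).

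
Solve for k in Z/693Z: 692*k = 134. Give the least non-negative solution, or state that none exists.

559

gcd(692, 693) = 1, so a unique solution mod 693 exists.
692⁻¹ ≡ 692 (mod 693).
k ≡ 692*134 ≡ 559 (mod 693).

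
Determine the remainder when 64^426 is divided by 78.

Compute successive squares:
64^1 ≡ 64 (mod 78)
64^2 ≡ 64^2 = 4096 ≡ 40 (mod 78)
64^4 ≡ 40^2 = 1600 ≡ 40 (mod 78)
64^8 ≡ 40^2 = 1600 ≡ 40 (mod 78)
64^16 ≡ 40^2 = 1600 ≡ 40 (mod 78)
64^32 ≡ 40^2 = 1600 ≡ 40 (mod 78)
64^64 ≡ 40^2 = 1600 ≡ 40 (mod 78)
64^128 ≡ 40^2 = 1600 ≡ 40 (mod 78)
64^256 ≡ 40^2 = 1600 ≡ 40 (mod 78)
64^426 = 64^256 * 64^128 * 64^32 * 64^8 * 64^2 ≡ 40 * 40 * 40 * 40 * 40 (mod 78).
Accumulate the product:
40 * 40 = 1600 ≡ 40
40 * 40 = 1600 ≡ 40
40 * 40 = 1600 ≡ 40
40 * 40 = 1600 ≡ 40

40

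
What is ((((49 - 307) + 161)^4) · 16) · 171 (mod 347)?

195

49 - 307 = -258 ≡ 89 (mod 347)
89 + 161 = 250
(250)^4 ≡ 212 (mod 347)
212 · 16 = 3392 ≡ 269 (mod 347)
269 · 171 = 45999 ≡ 195 (mod 347)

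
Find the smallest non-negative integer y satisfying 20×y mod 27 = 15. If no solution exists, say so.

gcd(20, 27) = 1, so a unique solution mod 27 exists.
20⁻¹ ≡ 23 (mod 27).
y ≡ 23×15 ≡ 21 (mod 27).

21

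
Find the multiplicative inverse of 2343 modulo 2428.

1771

2428 = 1·2343 + 85
2343 = 27·85 + 48
85 = 1·48 + 37
48 = 1·37 + 11
37 = 3·11 + 4
11 = 2·4 + 3
4 = 1·3 + 1
3 = 3·1 + 0
gcd(2343, 2428) = 1, so the inverse exists.
Bézout: 1 = 634·2428 − 657·2343.
So 2343⁻¹ ≡ −657 ≡ 1771 (mod 2428).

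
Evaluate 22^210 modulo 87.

1

Compute successive squares:
210 in binary is 11010010, i.e. 210 = 128 + 64 + 16 + 2.
22^1 ≡ 22 (mod 87)
22^2 ≡ 22^2 = 484 ≡ 49 (mod 87)
22^4 ≡ 49^2 = 2401 ≡ 52 (mod 87)
22^8 ≡ 52^2 = 2704 ≡ 7 (mod 87)
22^16 ≡ 7^2 = 49 (mod 87)
22^32 ≡ 49^2 = 2401 ≡ 52 (mod 87)
22^64 ≡ 52^2 = 2704 ≡ 7 (mod 87)
22^128 ≡ 7^2 = 49 (mod 87)
22^210 = 22^128 × 22^64 × 22^16 × 22^2 ≡ 49 × 7 × 49 × 49 (mod 87).
Accumulate the product:
49 × 7 = 343 ≡ 82
82 × 49 = 4018 ≡ 16
16 × 49 = 784 ≡ 1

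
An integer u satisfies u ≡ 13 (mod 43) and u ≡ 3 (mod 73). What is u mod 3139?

2120

43⁻¹ mod 73: 43·17 ≡ 1 (mod 73), so 43⁻¹ ≡ 17.
u = 13 + 43·((3 − 13)·17 mod 73) = 13 + 43·49 = 2120.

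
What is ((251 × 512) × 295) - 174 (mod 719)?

251 × 512 = 128512 ≡ 530 (mod 719)
530 × 295 = 156350 ≡ 327 (mod 719)
327 - 174 = 153

153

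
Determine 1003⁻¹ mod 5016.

5016 = 5*1003 + 1
1003 = 1003*1 + 0
gcd(1003, 5016) = 1, so the inverse exists.
Bézout: 1 = 1*5016 − 5*1003.
So 1003⁻¹ ≡ −5 ≡ 5011 (mod 5016).

5011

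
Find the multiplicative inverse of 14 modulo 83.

6

Run the extended Euclidean algorithm:
83 = 5*14 + 13
14 = 1*13 + 1
13 = 13*1 + 0
gcd(14, 83) = 1, so the inverse exists.
Bézout: 1 = −1*83 + 6*14.
So 14⁻¹ ≡ 6 (mod 83).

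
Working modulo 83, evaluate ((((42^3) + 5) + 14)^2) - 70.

74

(42)^3 ≡ 52 (mod 83)
52 + 5 = 57
57 + 14 = 71
(71)^2 ≡ 61 (mod 83)
61 - 70 = -9 ≡ 74 (mod 83)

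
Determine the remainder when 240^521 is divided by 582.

42

Using repeated squaring:
521 in binary is 1000001001, i.e. 521 = 512 + 8 + 1.
240^1 ≡ 240 (mod 582)
240^2 ≡ 240^2 = 57600 ≡ 564 (mod 582)
240^4 ≡ 564^2 = 318096 ≡ 324 (mod 582)
240^8 ≡ 324^2 = 104976 ≡ 216 (mod 582)
240^16 ≡ 216^2 = 46656 ≡ 96 (mod 582)
240^32 ≡ 96^2 = 9216 ≡ 486 (mod 582)
240^64 ≡ 486^2 = 236196 ≡ 486 (mod 582)
240^128 ≡ 486^2 = 236196 ≡ 486 (mod 582)
240^256 ≡ 486^2 = 236196 ≡ 486 (mod 582)
240^512 ≡ 486^2 = 236196 ≡ 486 (mod 582)
240^521 = 240^512 · 240^8 · 240^1 ≡ 486 · 216 · 240 (mod 582).
Accumulate the product:
486 · 216 = 104976 ≡ 216
216 · 240 = 51840 ≡ 42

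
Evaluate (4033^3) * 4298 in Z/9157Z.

4968

(4033)^3 ≡ 423 (mod 9157)
423 * 4298 = 1818054 ≡ 4968 (mod 9157)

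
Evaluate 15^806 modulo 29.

806 in binary is 1100100110, i.e. 806 = 512 + 256 + 32 + 4 + 2.
15^1 ≡ 15 (mod 29)
15^2 ≡ 15^2 = 225 ≡ 22 (mod 29)
15^4 ≡ 22^2 = 484 ≡ 20 (mod 29)
15^8 ≡ 20^2 = 400 ≡ 23 (mod 29)
15^16 ≡ 23^2 = 529 ≡ 7 (mod 29)
15^32 ≡ 7^2 = 49 ≡ 20 (mod 29)
15^64 ≡ 20^2 = 400 ≡ 23 (mod 29)
15^128 ≡ 23^2 = 529 ≡ 7 (mod 29)
15^256 ≡ 7^2 = 49 ≡ 20 (mod 29)
15^512 ≡ 20^2 = 400 ≡ 23 (mod 29)
15^806 = 15^512 · 15^256 · 15^32 · 15^4 · 15^2 ≡ 23 · 20 · 20 · 20 · 22 (mod 29).
Accumulate the product:
23 · 20 = 460 ≡ 25
25 · 20 = 500 ≡ 7
7 · 20 = 140 ≡ 24
24 · 22 = 528 ≡ 6

6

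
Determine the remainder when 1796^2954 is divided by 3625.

956

Compute successive squares:
2954 in binary is 101110001010, i.e. 2954 = 2048 + 512 + 256 + 128 + 8 + 2.
1796^1 ≡ 1796 (mod 3625)
1796^2 ≡ 1796^2 = 3225616 ≡ 2991 (mod 3625)
1796^4 ≡ 2991^2 = 8946081 ≡ 3206 (mod 3625)
1796^8 ≡ 3206^2 = 10278436 ≡ 1561 (mod 3625)
1796^16 ≡ 1561^2 = 2436721 ≡ 721 (mod 3625)
1796^32 ≡ 721^2 = 519841 ≡ 1466 (mod 3625)
1796^64 ≡ 1466^2 = 2149156 ≡ 3156 (mod 3625)
1796^128 ≡ 3156^2 = 9960336 ≡ 2461 (mod 3625)
1796^256 ≡ 2461^2 = 6056521 ≡ 2771 (mod 3625)
1796^512 ≡ 2771^2 = 7678441 ≡ 691 (mod 3625)
1796^1024 ≡ 691^2 = 477481 ≡ 2606 (mod 3625)
1796^2048 ≡ 2606^2 = 6791236 ≡ 1611 (mod 3625)
1796^2954 = 1796^2048 * 1796^512 * 1796^256 * 1796^128 * 1796^8 * 1796^2 ≡ 1611 * 691 * 2771 * 2461 * 1561 * 2991 (mod 3625).
Accumulate the product:
1611 * 691 = 1113201 ≡ 326
326 * 2771 = 903346 ≡ 721
721 * 2461 = 1774381 ≡ 1756
1756 * 1561 = 2741116 ≡ 616
616 * 2991 = 1842456 ≡ 956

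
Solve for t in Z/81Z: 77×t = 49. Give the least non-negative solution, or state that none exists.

8

gcd(77, 81) = 1, so a unique solution mod 81 exists.
77⁻¹ ≡ 20 (mod 81).
t ≡ 20×49 ≡ 8 (mod 81).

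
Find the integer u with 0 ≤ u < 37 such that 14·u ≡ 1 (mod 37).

Apply the Euclidean algorithm and back-substitute:
37 = 2·14 + 9
14 = 1·9 + 5
9 = 1·5 + 4
5 = 1·4 + 1
4 = 4·1 + 0
gcd(14, 37) = 1, so the inverse exists.
Bézout: 1 = −3·37 + 8·14.
So 14⁻¹ ≡ 8 (mod 37).

8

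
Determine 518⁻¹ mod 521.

347

Apply the Euclidean algorithm and back-substitute:
521 = 1×518 + 3
518 = 172×3 + 2
3 = 1×2 + 1
2 = 2×1 + 0
gcd(518, 521) = 1, so the inverse exists.
Bézout: 1 = 173×521 − 174×518.
So 518⁻¹ ≡ −174 ≡ 347 (mod 521).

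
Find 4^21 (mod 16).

0

21 in binary is 10101, i.e. 21 = 16 + 4 + 1.
4^1 ≡ 4 (mod 16)
4^2 ≡ 4^2 = 16 ≡ 0 (mod 16)
4^4 ≡ 0^2 = 0 (mod 16)
4^8 ≡ 0^2 = 0 (mod 16)
4^16 ≡ 0^2 = 0 (mod 16)
4^21 = 4^16 · 4^4 · 4^1 ≡ 0 · 0 · 4 (mod 16).
Accumulate the product:
0 · 0 = 0
0 · 4 = 0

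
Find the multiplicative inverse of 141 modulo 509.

361

509 = 3×141 + 86
141 = 1×86 + 55
86 = 1×55 + 31
55 = 1×31 + 24
31 = 1×24 + 7
24 = 3×7 + 3
7 = 2×3 + 1
3 = 3×1 + 0
gcd(141, 509) = 1, so the inverse exists.
Back-substitute for 1:
1 = 1×7 − 2×3
  = −2×24 + 7×7
  = 7×31 − 9×24
  = −9×55 + 16×31
  = 16×86 − 25×55
  = −25×141 + 41×86
  = 41×509 − 148×141
So 141⁻¹ ≡ −148 ≡ 361 (mod 509).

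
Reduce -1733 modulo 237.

-1733 = -8·237 + 163, so -1733 ≡ 163 (mod 237).

163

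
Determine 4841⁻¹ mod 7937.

7796

Apply the Euclidean algorithm and back-substitute:
7937 = 1×4841 + 3096
4841 = 1×3096 + 1745
3096 = 1×1745 + 1351
1745 = 1×1351 + 394
1351 = 3×394 + 169
394 = 2×169 + 56
169 = 3×56 + 1
56 = 56×1 + 0
gcd(4841, 7937) = 1, so the inverse exists.
Back-substitute for 1:
1 = 1×169 − 3×56
  = −3×394 + 7×169
  = 7×1351 − 24×394
  = −24×1745 + 31×1351
  = 31×3096 − 55×1745
  = −55×4841 + 86×3096
  = 86×7937 − 141×4841
So 4841⁻¹ ≡ −141 ≡ 7796 (mod 7937).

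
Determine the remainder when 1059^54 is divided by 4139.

972

54 in binary is 110110, i.e. 54 = 32 + 16 + 4 + 2.
1059^1 ≡ 1059 (mod 4139)
1059^2 ≡ 1059^2 = 1121481 ≡ 3951 (mod 4139)
1059^4 ≡ 3951^2 = 15610401 ≡ 2232 (mod 4139)
1059^8 ≡ 2232^2 = 4981824 ≡ 2607 (mod 4139)
1059^16 ≡ 2607^2 = 6796449 ≡ 211 (mod 4139)
1059^32 ≡ 211^2 = 44521 ≡ 3131 (mod 4139)
1059^54 = 1059^32 · 1059^16 · 1059^4 · 1059^2 ≡ 3131 · 211 · 2232 · 3951 (mod 4139).
Accumulate the product:
3131 · 211 = 660641 ≡ 2540
2540 · 2232 = 5669280 ≡ 2989
2989 · 3951 = 11809539 ≡ 972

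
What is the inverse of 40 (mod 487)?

207

487 = 12×40 + 7
40 = 5×7 + 5
7 = 1×5 + 2
5 = 2×2 + 1
2 = 2×1 + 0
gcd(40, 487) = 1, so the inverse exists.
Back-substitute for 1:
1 = 1×5 − 2×2
  = −2×7 + 3×5
  = 3×40 − 17×7
  = −17×487 + 207×40
So 40⁻¹ ≡ 207 (mod 487).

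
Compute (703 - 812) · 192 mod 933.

703 - 812 = -109 ≡ 824 (mod 933)
824 · 192 = 158208 ≡ 531 (mod 933)

531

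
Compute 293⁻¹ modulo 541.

Apply the Euclidean algorithm and back-substitute:
541 = 1·293 + 248
293 = 1·248 + 45
248 = 5·45 + 23
45 = 1·23 + 22
23 = 1·22 + 1
22 = 22·1 + 0
gcd(293, 541) = 1, so the inverse exists.
Bézout: 1 = 13·541 − 24·293.
So 293⁻¹ ≡ −24 ≡ 517 (mod 541).

517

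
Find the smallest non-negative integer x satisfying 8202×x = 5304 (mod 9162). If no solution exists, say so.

109

gcd(8202, 9162) = 6, and 6 | 5304, so solutions exist.
Divide through by 6: 1367×x mod 1527 = 884.
1367⁻¹ ≡ 983 (mod 1527).
x ≡ 983×884 ≡ 109 (mod 1527).
The smallest non-negative solution is x = 109.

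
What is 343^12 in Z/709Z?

343^1 ≡ 343 (mod 709)
343^2 ≡ 343^2 = 117649 ≡ 664 (mod 709)
343^4 ≡ 664^2 = 440896 ≡ 607 (mod 709)
343^8 ≡ 607^2 = 368449 ≡ 478 (mod 709)
343^12 = 343^8 × 343^4 ≡ 478 × 607 (mod 709).
478 × 607 = 290146 ≡ 165 (mod 709).

165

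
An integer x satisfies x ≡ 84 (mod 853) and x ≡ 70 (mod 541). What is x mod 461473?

853⁻¹ mod 541: 853*352 ≡ 1 (mod 541), so 853⁻¹ ≡ 352.
x = 84 + 853*((70 − 84)*352 mod 541) = 84 + 853*482 = 411230.

411230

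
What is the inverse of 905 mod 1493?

1493 = 1×905 + 588
905 = 1×588 + 317
588 = 1×317 + 271
317 = 1×271 + 46
271 = 5×46 + 41
46 = 1×41 + 5
41 = 8×5 + 1
5 = 5×1 + 0
gcd(905, 1493) = 1, so the inverse exists.
Bézout: 1 = 177×1493 − 292×905.
So 905⁻¹ ≡ −292 ≡ 1201 (mod 1493).

1201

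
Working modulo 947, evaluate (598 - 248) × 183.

601

598 - 248 = 350
350 × 183 = 64050 ≡ 601 (mod 947)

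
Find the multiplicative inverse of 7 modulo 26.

Apply the Euclidean algorithm and back-substitute:
26 = 3×7 + 5
7 = 1×5 + 2
5 = 2×2 + 1
2 = 2×1 + 0
gcd(7, 26) = 1, so the inverse exists.
Back-substitute for 1:
1 = 1×5 − 2×2
  = −2×7 + 3×5
  = 3×26 − 11×7
So 7⁻¹ ≡ −11 ≡ 15 (mod 26).

15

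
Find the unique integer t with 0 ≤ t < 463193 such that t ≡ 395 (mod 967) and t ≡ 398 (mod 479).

967⁻¹ mod 479: 967*213 ≡ 1 (mod 479), so 967⁻¹ ≡ 213.
t = 395 + 967*((398 − 395)*213 mod 479) = 395 + 967*160 = 155115.

155115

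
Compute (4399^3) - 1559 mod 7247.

(4399)^3 ≡ 4303 (mod 7247)
4303 - 1559 = 2744

2744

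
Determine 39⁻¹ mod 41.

20

41 = 1·39 + 2
39 = 19·2 + 1
2 = 2·1 + 0
gcd(39, 41) = 1, so the inverse exists.
Back-substitute for 1:
1 = 1·39 − 19·2
  = −19·41 + 20·39
So 39⁻¹ ≡ 20 (mod 41).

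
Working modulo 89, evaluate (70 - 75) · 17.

70 - 75 = -5 ≡ 84 (mod 89)
84 · 17 = 1428 ≡ 4 (mod 89)

4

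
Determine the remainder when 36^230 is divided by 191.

150

230 in binary is 11100110, i.e. 230 = 128 + 64 + 32 + 4 + 2.
36^1 ≡ 36 (mod 191)
36^2 ≡ 36^2 = 1296 ≡ 150 (mod 191)
36^4 ≡ 150^2 = 22500 ≡ 153 (mod 191)
36^8 ≡ 153^2 = 23409 ≡ 107 (mod 191)
36^16 ≡ 107^2 = 11449 ≡ 180 (mod 191)
36^32 ≡ 180^2 = 32400 ≡ 121 (mod 191)
36^64 ≡ 121^2 = 14641 ≡ 125 (mod 191)
36^128 ≡ 125^2 = 15625 ≡ 154 (mod 191)
36^230 = 36^128 * 36^64 * 36^32 * 36^4 * 36^2 ≡ 154 * 125 * 121 * 153 * 150 (mod 191).
Accumulate the product:
154 * 125 = 19250 ≡ 150
150 * 121 = 18150 ≡ 5
5 * 153 = 765 ≡ 1
1 * 150 = 150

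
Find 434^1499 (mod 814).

196

Compute successive squares:
1499 in binary is 10111011011, i.e. 1499 = 1024 + 256 + 128 + 64 + 16 + 8 + 2 + 1.
434^1 ≡ 434 (mod 814)
434^2 ≡ 434^2 = 188356 ≡ 322 (mod 814)
434^4 ≡ 322^2 = 103684 ≡ 306 (mod 814)
434^8 ≡ 306^2 = 93636 ≡ 26 (mod 814)
434^16 ≡ 26^2 = 676 (mod 814)
434^32 ≡ 676^2 = 456976 ≡ 322 (mod 814)
434^64 ≡ 322^2 = 103684 ≡ 306 (mod 814)
434^128 ≡ 306^2 = 93636 ≡ 26 (mod 814)
434^256 ≡ 26^2 = 676 (mod 814)
434^512 ≡ 676^2 = 456976 ≡ 322 (mod 814)
434^1024 ≡ 322^2 = 103684 ≡ 306 (mod 814)
434^1499 = 434^1024 · 434^256 · 434^128 · 434^64 · 434^16 · 434^8 · 434^2 · 434^1 ≡ 306 · 676 · 26 · 306 · 676 · 26 · 322 · 434 (mod 814).
Accumulate the product:
306 · 676 = 206856 ≡ 100
100 · 26 = 2600 ≡ 158
158 · 306 = 48348 ≡ 322
322 · 676 = 217672 ≡ 334
334 · 26 = 8684 ≡ 544
544 · 322 = 175168 ≡ 158
158 · 434 = 68572 ≡ 196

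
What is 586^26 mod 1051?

966

586^1 ≡ 586 (mod 1051)
586^2 ≡ 586^2 = 343396 ≡ 770 (mod 1051)
586^4 ≡ 770^2 = 592900 ≡ 136 (mod 1051)
586^8 ≡ 136^2 = 18496 ≡ 629 (mod 1051)
586^16 ≡ 629^2 = 395641 ≡ 465 (mod 1051)
586^26 = 586^16 × 586^8 × 586^2 ≡ 465 × 629 × 770 (mod 1051).
Accumulate the product:
465 × 629 = 292485 ≡ 307
307 × 770 = 236390 ≡ 966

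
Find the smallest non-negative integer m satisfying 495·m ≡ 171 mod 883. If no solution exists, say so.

193

gcd(495, 883) = 1, so a unique solution mod 883 exists.
495⁻¹ ≡ 817 (mod 883).
m ≡ 817·171 ≡ 193 (mod 883).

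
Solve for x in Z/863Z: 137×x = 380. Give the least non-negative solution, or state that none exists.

gcd(137, 863) = 1, so a unique solution mod 863 exists.
137⁻¹ ≡ 63 (mod 863).
x ≡ 63×380 ≡ 639 (mod 863).

639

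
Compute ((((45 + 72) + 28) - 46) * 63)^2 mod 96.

9

45 + 72 = 117 ≡ 21 (mod 96)
21 + 28 = 49
49 - 46 = 3
3 * 63 = 189 ≡ 93 (mod 96)
(93)^2 ≡ 9 (mod 96)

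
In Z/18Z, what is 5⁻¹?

Apply the Euclidean algorithm and back-substitute:
18 = 3*5 + 3
5 = 1*3 + 2
3 = 1*2 + 1
2 = 2*1 + 0
gcd(5, 18) = 1, so the inverse exists.
Back-substitute for 1:
1 = 1*3 − 1*2
  = −1*5 + 2*3
  = 2*18 − 7*5
So 5⁻¹ ≡ −7 ≡ 11 (mod 18).

11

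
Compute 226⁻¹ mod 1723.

892

Apply the Euclidean algorithm and back-substitute:
1723 = 7×226 + 141
226 = 1×141 + 85
141 = 1×85 + 56
85 = 1×56 + 29
56 = 1×29 + 27
29 = 1×27 + 2
27 = 13×2 + 1
2 = 2×1 + 0
gcd(226, 1723) = 1, so the inverse exists.
Back-substitute for 1:
1 = 1×27 − 13×2
  = −13×29 + 14×27
  = 14×56 − 27×29
  = −27×85 + 41×56
  = 41×141 − 68×85
  = −68×226 + 109×141
  = 109×1723 − 831×226
So 226⁻¹ ≡ −831 ≡ 892 (mod 1723).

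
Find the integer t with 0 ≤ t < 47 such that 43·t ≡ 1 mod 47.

47 = 1×43 + 4
43 = 10×4 + 3
4 = 1×3 + 1
3 = 3×1 + 0
gcd(43, 47) = 1, so the inverse exists.
Bézout: 1 = 11×47 − 12×43.
So 43⁻¹ ≡ −12 ≡ 35 (mod 47).

35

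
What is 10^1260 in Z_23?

1260 in binary is 10011101100, i.e. 1260 = 1024 + 128 + 64 + 32 + 8 + 4.
10^1 ≡ 10 (mod 23)
10^2 ≡ 10^2 = 100 ≡ 8 (mod 23)
10^4 ≡ 8^2 = 64 ≡ 18 (mod 23)
10^8 ≡ 18^2 = 324 ≡ 2 (mod 23)
10^16 ≡ 2^2 = 4 (mod 23)
10^32 ≡ 4^2 = 16 (mod 23)
10^64 ≡ 16^2 = 256 ≡ 3 (mod 23)
10^128 ≡ 3^2 = 9 (mod 23)
10^256 ≡ 9^2 = 81 ≡ 12 (mod 23)
10^512 ≡ 12^2 = 144 ≡ 6 (mod 23)
10^1024 ≡ 6^2 = 36 ≡ 13 (mod 23)
10^1260 = 10^1024 × 10^128 × 10^64 × 10^32 × 10^8 × 10^4 ≡ 13 × 9 × 3 × 16 × 2 × 18 (mod 23).
Accumulate the product:
13 × 9 = 117 ≡ 2
2 × 3 = 6
6 × 16 = 96 ≡ 4
4 × 2 = 8
8 × 18 = 144 ≡ 6

6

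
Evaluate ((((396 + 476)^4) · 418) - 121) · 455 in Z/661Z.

396 + 476 = 872 ≡ 211 (mod 661)
(211)^4 ≡ 554 (mod 661)
554 · 418 = 231572 ≡ 222 (mod 661)
222 - 121 = 101
101 · 455 = 45955 ≡ 346 (mod 661)

346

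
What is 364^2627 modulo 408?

88

364^1 ≡ 364 (mod 408)
364^2 ≡ 364^2 = 132496 ≡ 304 (mod 408)
364^4 ≡ 304^2 = 92416 ≡ 208 (mod 408)
364^8 ≡ 208^2 = 43264 ≡ 16 (mod 408)
364^16 ≡ 16^2 = 256 (mod 408)
364^32 ≡ 256^2 = 65536 ≡ 256 (mod 408)
364^64 ≡ 256^2 = 65536 ≡ 256 (mod 408)
364^128 ≡ 256^2 = 65536 ≡ 256 (mod 408)
364^256 ≡ 256^2 = 65536 ≡ 256 (mod 408)
364^512 ≡ 256^2 = 65536 ≡ 256 (mod 408)
364^1024 ≡ 256^2 = 65536 ≡ 256 (mod 408)
364^2048 ≡ 256^2 = 65536 ≡ 256 (mod 408)
364^2627 = 364^2048 × 364^512 × 364^64 × 364^2 × 364^1 ≡ 256 × 256 × 256 × 304 × 364 (mod 408).
Accumulate the product:
256 × 256 = 65536 ≡ 256
256 × 256 = 65536 ≡ 256
256 × 304 = 77824 ≡ 304
304 × 364 = 110656 ≡ 88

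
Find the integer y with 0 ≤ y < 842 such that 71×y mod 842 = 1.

Apply the Euclidean algorithm and back-substitute:
842 = 11×71 + 61
71 = 1×61 + 10
61 = 6×10 + 1
10 = 10×1 + 0
gcd(71, 842) = 1, so the inverse exists.
Bézout: 1 = 7×842 − 83×71.
So 71⁻¹ ≡ −83 ≡ 759 (mod 842).

759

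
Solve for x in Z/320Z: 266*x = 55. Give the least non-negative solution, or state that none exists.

no solution

gcd(266, 320) = 2, and 2 does not divide 55.
So the congruence has no solution.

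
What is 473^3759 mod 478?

3759 in binary is 111010101111, i.e. 3759 = 2048 + 1024 + 512 + 128 + 32 + 8 + 4 + 2 + 1.
473^1 ≡ 473 (mod 478)
473^2 ≡ 473^2 = 223729 ≡ 25 (mod 478)
473^4 ≡ 25^2 = 625 ≡ 147 (mod 478)
473^8 ≡ 147^2 = 21609 ≡ 99 (mod 478)
473^16 ≡ 99^2 = 9801 ≡ 241 (mod 478)
473^32 ≡ 241^2 = 58081 ≡ 243 (mod 478)
473^64 ≡ 243^2 = 59049 ≡ 255 (mod 478)
473^128 ≡ 255^2 = 65025 ≡ 17 (mod 478)
473^256 ≡ 17^2 = 289 (mod 478)
473^512 ≡ 289^2 = 83521 ≡ 349 (mod 478)
473^1024 ≡ 349^2 = 121801 ≡ 389 (mod 478)
473^2048 ≡ 389^2 = 151321 ≡ 273 (mod 478)
473^3759 = 473^2048 * 473^1024 * 473^512 * 473^128 * 473^32 * 473^8 * 473^4 * 473^2 * 473^1 ≡ 273 * 389 * 349 * 17 * 243 * 99 * 147 * 25 * 473 (mod 478).
Accumulate the product:
273 * 389 = 106197 ≡ 81
81 * 349 = 28269 ≡ 67
67 * 17 = 1139 ≡ 183
183 * 243 = 44469 ≡ 15
15 * 99 = 1485 ≡ 51
51 * 147 = 7497 ≡ 327
327 * 25 = 8175 ≡ 49
49 * 473 = 23177 ≡ 233

233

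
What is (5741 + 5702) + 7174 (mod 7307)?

5741 + 5702 = 11443 ≡ 4136 (mod 7307)
4136 + 7174 = 11310 ≡ 4003 (mod 7307)

4003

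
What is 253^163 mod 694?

355

163 in binary is 10100011, i.e. 163 = 128 + 32 + 2 + 1.
253^1 ≡ 253 (mod 694)
253^2 ≡ 253^2 = 64009 ≡ 161 (mod 694)
253^4 ≡ 161^2 = 25921 ≡ 243 (mod 694)
253^8 ≡ 243^2 = 59049 ≡ 59 (mod 694)
253^16 ≡ 59^2 = 3481 ≡ 11 (mod 694)
253^32 ≡ 11^2 = 121 (mod 694)
253^64 ≡ 121^2 = 14641 ≡ 67 (mod 694)
253^128 ≡ 67^2 = 4489 ≡ 325 (mod 694)
253^163 = 253^128 · 253^32 · 253^2 · 253^1 ≡ 325 · 121 · 161 · 253 (mod 694).
Accumulate the product:
325 · 121 = 39325 ≡ 461
461 · 161 = 74221 ≡ 657
657 · 253 = 166221 ≡ 355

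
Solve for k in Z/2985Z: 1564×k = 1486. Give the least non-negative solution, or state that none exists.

gcd(1564, 2985) = 1, so a unique solution mod 2985 exists.
1564⁻¹ ≡ 334 (mod 2985).
k ≡ 334×1486 ≡ 814 (mod 2985).

814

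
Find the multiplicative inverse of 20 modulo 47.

40

47 = 2*20 + 7
20 = 2*7 + 6
7 = 1*6 + 1
6 = 6*1 + 0
gcd(20, 47) = 1, so the inverse exists.
Back-substitute for 1:
1 = 1*7 − 1*6
  = −1*20 + 3*7
  = 3*47 − 7*20
So 20⁻¹ ≡ −7 ≡ 40 (mod 47).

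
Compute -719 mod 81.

-719 = -9×81 + 10, so -719 ≡ 10 (mod 81).

10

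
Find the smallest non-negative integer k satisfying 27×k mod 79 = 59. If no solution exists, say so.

49

gcd(27, 79) = 1, so a unique solution mod 79 exists.
27⁻¹ ≡ 41 (mod 79).
k ≡ 41×59 ≡ 49 (mod 79).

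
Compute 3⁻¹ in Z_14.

Run the extended Euclidean algorithm:
14 = 4·3 + 2
3 = 1·2 + 1
2 = 2·1 + 0
gcd(3, 14) = 1, so the inverse exists.
Bézout: 1 = −1·14 + 5·3.
So 3⁻¹ ≡ 5 (mod 14).

5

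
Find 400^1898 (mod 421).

20

1898 in binary is 11101101010, i.e. 1898 = 1024 + 512 + 256 + 64 + 32 + 8 + 2.
400^1 ≡ 400 (mod 421)
400^2 ≡ 400^2 = 160000 ≡ 20 (mod 421)
400^4 ≡ 20^2 = 400 (mod 421)
400^8 ≡ 400^2 = 160000 ≡ 20 (mod 421)
400^16 ≡ 20^2 = 400 (mod 421)
400^32 ≡ 400^2 = 160000 ≡ 20 (mod 421)
400^64 ≡ 20^2 = 400 (mod 421)
400^128 ≡ 400^2 = 160000 ≡ 20 (mod 421)
400^256 ≡ 20^2 = 400 (mod 421)
400^512 ≡ 400^2 = 160000 ≡ 20 (mod 421)
400^1024 ≡ 20^2 = 400 (mod 421)
400^1898 = 400^1024 · 400^512 · 400^256 · 400^64 · 400^32 · 400^8 · 400^2 ≡ 400 · 20 · 400 · 400 · 20 · 20 · 20 (mod 421).
Accumulate the product:
400 · 20 = 8000 ≡ 1
1 · 400 = 400
400 · 400 = 160000 ≡ 20
20 · 20 = 400
400 · 20 = 8000 ≡ 1
1 · 20 = 20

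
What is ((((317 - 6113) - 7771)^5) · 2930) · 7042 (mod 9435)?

5620

317 - 6113 = -5796 ≡ 3639 (mod 9435)
3639 - 7771 = -4132 ≡ 5303 (mod 9435)
(5303)^5 ≡ 3263 (mod 9435)
3263 · 2930 = 9560590 ≡ 2935 (mod 9435)
2935 · 7042 = 20668270 ≡ 5620 (mod 9435)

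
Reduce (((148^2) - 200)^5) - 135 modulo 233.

45

(148)^2 ≡ 2 (mod 233)
2 - 200 = -198 ≡ 35 (mod 233)
(35)^5 ≡ 180 (mod 233)
180 - 135 = 45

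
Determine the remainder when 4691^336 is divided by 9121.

336 in binary is 101010000, i.e. 336 = 256 + 64 + 16.
4691^1 ≡ 4691 (mod 9121)
4691^2 ≡ 4691^2 = 22005481 ≡ 5629 (mod 9121)
4691^4 ≡ 5629^2 = 31685641 ≡ 8408 (mod 9121)
4691^8 ≡ 8408^2 = 70694464 ≡ 6714 (mod 9121)
4691^16 ≡ 6714^2 = 45077796 ≡ 1814 (mod 9121)
4691^32 ≡ 1814^2 = 3290596 ≡ 7036 (mod 9121)
4691^64 ≡ 7036^2 = 49505296 ≡ 5629 (mod 9121)
4691^128 ≡ 5629^2 = 31685641 ≡ 8408 (mod 9121)
4691^256 ≡ 8408^2 = 70694464 ≡ 6714 (mod 9121)
4691^336 = 4691^256 × 4691^64 × 4691^16 ≡ 6714 × 5629 × 1814 (mod 9121).
Accumulate the product:
6714 × 5629 = 37793106 ≡ 4803
4803 × 1814 = 8712642 ≡ 2087

2087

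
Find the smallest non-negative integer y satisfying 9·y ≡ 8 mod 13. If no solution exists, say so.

11

gcd(9, 13) = 1, so a unique solution mod 13 exists.
9⁻¹ ≡ 3 (mod 13).
y ≡ 3·8 ≡ 11 (mod 13).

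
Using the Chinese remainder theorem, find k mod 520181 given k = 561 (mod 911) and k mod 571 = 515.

911⁻¹ mod 571: 911×351 ≡ 1 (mod 571), so 911⁻¹ ≡ 351.
k = 561 + 911×((515 − 561)×351 mod 571) = 561 + 911×413 = 376804.

376804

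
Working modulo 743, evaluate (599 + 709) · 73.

599 + 709 = 1308 ≡ 565 (mod 743)
565 · 73 = 41245 ≡ 380 (mod 743)

380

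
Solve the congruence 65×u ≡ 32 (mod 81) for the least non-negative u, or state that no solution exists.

gcd(65, 81) = 1, so a unique solution mod 81 exists.
65⁻¹ ≡ 5 (mod 81).
u ≡ 5×32 ≡ 79 (mod 81).

79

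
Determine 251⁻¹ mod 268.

268 = 1·251 + 17
251 = 14·17 + 13
17 = 1·13 + 4
13 = 3·4 + 1
4 = 4·1 + 0
gcd(251, 268) = 1, so the inverse exists.
Back-substitute for 1:
1 = 1·13 − 3·4
  = −3·17 + 4·13
  = 4·251 − 59·17
  = −59·268 + 63·251
So 251⁻¹ ≡ 63 (mod 268).

63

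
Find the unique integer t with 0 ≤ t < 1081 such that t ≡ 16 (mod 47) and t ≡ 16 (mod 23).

16

47⁻¹ mod 23: 47*1 ≡ 1 (mod 23), so 47⁻¹ ≡ 1.
t = 16 + 47*((16 − 16)*1 mod 23) = 16 + 47*0 = 16.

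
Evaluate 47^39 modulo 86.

Using repeated squaring:
47^1 ≡ 47 (mod 86)
47^2 ≡ 47^2 = 2209 ≡ 59 (mod 86)
47^4 ≡ 59^2 = 3481 ≡ 41 (mod 86)
47^8 ≡ 41^2 = 1681 ≡ 47 (mod 86)
47^16 ≡ 47^2 = 2209 ≡ 59 (mod 86)
47^32 ≡ 59^2 = 3481 ≡ 41 (mod 86)
47^39 = 47^32 * 47^4 * 47^2 * 47^1 ≡ 41 * 41 * 59 * 47 (mod 86).
Accumulate the product:
41 * 41 = 1681 ≡ 47
47 * 59 = 2773 ≡ 21
21 * 47 = 987 ≡ 41

41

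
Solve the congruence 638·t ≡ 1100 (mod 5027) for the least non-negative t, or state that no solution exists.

49

gcd(638, 5027) = 11, and 11 | 1100, so solutions exist.
Divide through by 11: 58·t ≡ 100 mod 457.
58⁻¹ ≡ 197 (mod 457).
t ≡ 197·100 ≡ 49 (mod 457).
The smallest non-negative solution is t = 49.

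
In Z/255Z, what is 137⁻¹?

188

Run the extended Euclidean algorithm:
255 = 1·137 + 118
137 = 1·118 + 19
118 = 6·19 + 4
19 = 4·4 + 3
4 = 1·3 + 1
3 = 3·1 + 0
gcd(137, 255) = 1, so the inverse exists.
Bézout: 1 = 36·255 − 67·137.
So 137⁻¹ ≡ −67 ≡ 188 (mod 255).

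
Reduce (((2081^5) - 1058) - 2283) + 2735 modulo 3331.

(2081)^5 ≡ 2434 (mod 3331)
2434 - 1058 = 1376
1376 - 2283 = -907 ≡ 2424 (mod 3331)
2424 + 2735 = 5159 ≡ 1828 (mod 3331)

1828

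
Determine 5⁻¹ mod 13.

8

Run the extended Euclidean algorithm:
13 = 2×5 + 3
5 = 1×3 + 2
3 = 1×2 + 1
2 = 2×1 + 0
gcd(5, 13) = 1, so the inverse exists.
Back-substitute for 1:
1 = 1×3 − 1×2
  = −1×5 + 2×3
  = 2×13 − 5×5
So 5⁻¹ ≡ −5 ≡ 8 (mod 13).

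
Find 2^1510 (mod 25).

24

Compute successive squares:
2^1 ≡ 2 (mod 25)
2^2 ≡ 2^2 = 4 (mod 25)
2^4 ≡ 4^2 = 16 (mod 25)
2^8 ≡ 16^2 = 256 ≡ 6 (mod 25)
2^16 ≡ 6^2 = 36 ≡ 11 (mod 25)
2^32 ≡ 11^2 = 121 ≡ 21 (mod 25)
2^64 ≡ 21^2 = 441 ≡ 16 (mod 25)
2^128 ≡ 16^2 = 256 ≡ 6 (mod 25)
2^256 ≡ 6^2 = 36 ≡ 11 (mod 25)
2^512 ≡ 11^2 = 121 ≡ 21 (mod 25)
2^1024 ≡ 21^2 = 441 ≡ 16 (mod 25)
2^1510 = 2^1024 · 2^256 · 2^128 · 2^64 · 2^32 · 2^4 · 2^2 ≡ 16 · 11 · 6 · 16 · 21 · 16 · 4 (mod 25).
Accumulate the product:
16 · 11 = 176 ≡ 1
1 · 6 = 6
6 · 16 = 96 ≡ 21
21 · 21 = 441 ≡ 16
16 · 16 = 256 ≡ 6
6 · 4 = 24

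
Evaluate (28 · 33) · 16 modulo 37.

28 · 33 = 924 ≡ 36 (mod 37)
36 · 16 = 576 ≡ 21 (mod 37)

21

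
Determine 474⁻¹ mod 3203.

3203 = 6×474 + 359
474 = 1×359 + 115
359 = 3×115 + 14
115 = 8×14 + 3
14 = 4×3 + 2
3 = 1×2 + 1
2 = 2×1 + 0
gcd(474, 3203) = 1, so the inverse exists.
Back-substitute for 1:
1 = 1×3 − 1×2
  = −1×14 + 5×3
  = 5×115 − 41×14
  = −41×359 + 128×115
  = 128×474 − 169×359
  = −169×3203 + 1142×474
So 474⁻¹ ≡ 1142 (mod 3203).

1142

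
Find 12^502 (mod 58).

28

502 in binary is 111110110, i.e. 502 = 256 + 128 + 64 + 32 + 16 + 4 + 2.
12^1 ≡ 12 (mod 58)
12^2 ≡ 12^2 = 144 ≡ 28 (mod 58)
12^4 ≡ 28^2 = 784 ≡ 30 (mod 58)
12^8 ≡ 30^2 = 900 ≡ 30 (mod 58)
12^16 ≡ 30^2 = 900 ≡ 30 (mod 58)
12^32 ≡ 30^2 = 900 ≡ 30 (mod 58)
12^64 ≡ 30^2 = 900 ≡ 30 (mod 58)
12^128 ≡ 30^2 = 900 ≡ 30 (mod 58)
12^256 ≡ 30^2 = 900 ≡ 30 (mod 58)
12^502 = 12^256 * 12^128 * 12^64 * 12^32 * 12^16 * 12^4 * 12^2 ≡ 30 * 30 * 30 * 30 * 30 * 30 * 28 (mod 58).
Accumulate the product:
30 * 30 = 900 ≡ 30
30 * 30 = 900 ≡ 30
30 * 30 = 900 ≡ 30
30 * 30 = 900 ≡ 30
30 * 30 = 900 ≡ 30
30 * 28 = 840 ≡ 28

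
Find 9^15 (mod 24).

Compute successive squares:
15 in binary is 1111, i.e. 15 = 8 + 4 + 2 + 1.
9^1 ≡ 9 (mod 24)
9^2 ≡ 9^2 = 81 ≡ 9 (mod 24)
9^4 ≡ 9^2 = 81 ≡ 9 (mod 24)
9^8 ≡ 9^2 = 81 ≡ 9 (mod 24)
9^15 = 9^8 · 9^4 · 9^2 · 9^1 ≡ 9 · 9 · 9 · 9 (mod 24).
Accumulate the product:
9 · 9 = 81 ≡ 9
9 · 9 = 81 ≡ 9
9 · 9 = 81 ≡ 9

9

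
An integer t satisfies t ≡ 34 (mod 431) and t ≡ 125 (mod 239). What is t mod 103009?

431⁻¹ mod 239: 431×61 ≡ 1 (mod 239), so 431⁻¹ ≡ 61.
t = 34 + 431×((125 − 34)×61 mod 239) = 34 + 431×54 = 23308.

23308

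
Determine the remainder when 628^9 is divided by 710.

578

9 in binary is 1001, i.e. 9 = 8 + 1.
628^1 ≡ 628 (mod 710)
628^2 ≡ 628^2 = 394384 ≡ 334 (mod 710)
628^4 ≡ 334^2 = 111556 ≡ 86 (mod 710)
628^8 ≡ 86^2 = 7396 ≡ 296 (mod 710)
628^9 = 628^8 × 628^1 ≡ 296 × 628 (mod 710).
296 × 628 = 185888 ≡ 578 (mod 710).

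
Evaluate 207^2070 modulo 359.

By square-and-multiply:
2070 in binary is 100000010110, i.e. 2070 = 2048 + 16 + 4 + 2.
207^1 ≡ 207 (mod 359)
207^2 ≡ 207^2 = 42849 ≡ 128 (mod 359)
207^4 ≡ 128^2 = 16384 ≡ 229 (mod 359)
207^8 ≡ 229^2 = 52441 ≡ 27 (mod 359)
207^16 ≡ 27^2 = 729 ≡ 11 (mod 359)
207^32 ≡ 11^2 = 121 (mod 359)
207^64 ≡ 121^2 = 14641 ≡ 281 (mod 359)
207^128 ≡ 281^2 = 78961 ≡ 340 (mod 359)
207^256 ≡ 340^2 = 115600 ≡ 2 (mod 359)
207^512 ≡ 2^2 = 4 (mod 359)
207^1024 ≡ 4^2 = 16 (mod 359)
207^2048 ≡ 16^2 = 256 (mod 359)
207^2070 = 207^2048 * 207^16 * 207^4 * 207^2 ≡ 256 * 11 * 229 * 128 (mod 359).
Accumulate the product:
256 * 11 = 2816 ≡ 303
303 * 229 = 69387 ≡ 100
100 * 128 = 12800 ≡ 235

235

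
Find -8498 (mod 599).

487

-8498 = -15×599 + 487, so -8498 ≡ 487 (mod 599).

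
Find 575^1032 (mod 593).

By square-and-multiply:
1032 in binary is 10000001000, i.e. 1032 = 1024 + 8.
575^1 ≡ 575 (mod 593)
575^2 ≡ 575^2 = 330625 ≡ 324 (mod 593)
575^4 ≡ 324^2 = 104976 ≡ 15 (mod 593)
575^8 ≡ 15^2 = 225 (mod 593)
575^16 ≡ 225^2 = 50625 ≡ 220 (mod 593)
575^32 ≡ 220^2 = 48400 ≡ 367 (mod 593)
575^64 ≡ 367^2 = 134689 ≡ 78 (mod 593)
575^128 ≡ 78^2 = 6084 ≡ 154 (mod 593)
575^256 ≡ 154^2 = 23716 ≡ 589 (mod 593)
575^512 ≡ 589^2 = 346921 ≡ 16 (mod 593)
575^1024 ≡ 16^2 = 256 (mod 593)
575^1032 = 575^1024 * 575^8 ≡ 256 * 225 (mod 593).
256 * 225 = 57600 ≡ 79 (mod 593).

79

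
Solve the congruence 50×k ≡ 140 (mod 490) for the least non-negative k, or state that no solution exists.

42

gcd(50, 490) = 10, and 10 | 140, so solutions exist.
Divide through by 10: 5×k mod 49 = 14.
5⁻¹ ≡ 10 (mod 49).
k ≡ 10×14 ≡ 42 (mod 49).
The smallest non-negative solution is k = 42.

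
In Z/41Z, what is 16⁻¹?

Run the extended Euclidean algorithm:
41 = 2*16 + 9
16 = 1*9 + 7
9 = 1*7 + 2
7 = 3*2 + 1
2 = 2*1 + 0
gcd(16, 41) = 1, so the inverse exists.
Bézout: 1 = −7*41 + 18*16.
So 16⁻¹ ≡ 18 (mod 41).

18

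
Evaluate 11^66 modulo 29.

22

Using repeated squaring:
11^1 ≡ 11 (mod 29)
11^2 ≡ 11^2 = 121 ≡ 5 (mod 29)
11^4 ≡ 5^2 = 25 (mod 29)
11^8 ≡ 25^2 = 625 ≡ 16 (mod 29)
11^16 ≡ 16^2 = 256 ≡ 24 (mod 29)
11^32 ≡ 24^2 = 576 ≡ 25 (mod 29)
11^64 ≡ 25^2 = 625 ≡ 16 (mod 29)
11^66 = 11^64 · 11^2 ≡ 16 · 5 (mod 29).
16 · 5 = 80 ≡ 22 (mod 29).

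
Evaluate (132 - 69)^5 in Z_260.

163

132 - 69 = 63
(63)^5 ≡ 163 (mod 260)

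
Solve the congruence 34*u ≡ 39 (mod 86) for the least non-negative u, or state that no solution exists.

no solution

gcd(34, 86) = 2, and 2 does not divide 39.
So the congruence has no solution.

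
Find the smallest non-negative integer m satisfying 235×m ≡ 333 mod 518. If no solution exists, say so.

gcd(235, 518) = 1, so a unique solution mod 518 exists.
235⁻¹ ≡ 205 (mod 518).
m ≡ 205×333 ≡ 407 (mod 518).

407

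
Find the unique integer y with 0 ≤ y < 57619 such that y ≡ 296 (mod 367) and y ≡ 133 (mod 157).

54612

367⁻¹ mod 157: 367×80 ≡ 1 (mod 157), so 367⁻¹ ≡ 80.
y = 296 + 367×((133 − 296)×80 mod 157) = 296 + 367×148 = 54612.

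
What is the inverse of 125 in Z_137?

Run the extended Euclidean algorithm:
137 = 1·125 + 12
125 = 10·12 + 5
12 = 2·5 + 2
5 = 2·2 + 1
2 = 2·1 + 0
gcd(125, 137) = 1, so the inverse exists.
Bézout: 1 = −52·137 + 57·125.
So 125⁻¹ ≡ 57 (mod 137).

57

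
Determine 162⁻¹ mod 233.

105

Apply the Euclidean algorithm and back-substitute:
233 = 1*162 + 71
162 = 2*71 + 20
71 = 3*20 + 11
20 = 1*11 + 9
11 = 1*9 + 2
9 = 4*2 + 1
2 = 2*1 + 0
gcd(162, 233) = 1, so the inverse exists.
Bézout: 1 = −73*233 + 105*162.
So 162⁻¹ ≡ 105 (mod 233).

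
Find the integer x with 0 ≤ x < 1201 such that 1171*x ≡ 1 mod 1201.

1201 = 1·1171 + 30
1171 = 39·30 + 1
30 = 30·1 + 0
gcd(1171, 1201) = 1, so the inverse exists.
Back-substitute for 1:
1 = 1·1171 − 39·30
  = −39·1201 + 40·1171
So 1171⁻¹ ≡ 40 (mod 1201).

40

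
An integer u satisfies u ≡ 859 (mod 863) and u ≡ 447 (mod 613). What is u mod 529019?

367634

863⁻¹ mod 613: 863×179 ≡ 1 (mod 613), so 863⁻¹ ≡ 179.
u = 859 + 863×((447 − 859)×179 mod 613) = 859 + 863×425 = 367634.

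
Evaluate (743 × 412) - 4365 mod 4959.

4211

743 × 412 = 306116 ≡ 3617 (mod 4959)
3617 - 4365 = -748 ≡ 4211 (mod 4959)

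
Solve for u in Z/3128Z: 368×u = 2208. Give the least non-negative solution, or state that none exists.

gcd(368, 3128) = 184, and 184 | 2208, so solutions exist.
Divide through by 184: 2×u = 12 (mod 17).
2⁻¹ ≡ 9 (mod 17).
u ≡ 9×12 ≡ 6 (mod 17).
The smallest non-negative solution is u = 6.

6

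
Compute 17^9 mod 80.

17

9 in binary is 1001, i.e. 9 = 8 + 1.
17^1 ≡ 17 (mod 80)
17^2 ≡ 17^2 = 289 ≡ 49 (mod 80)
17^4 ≡ 49^2 = 2401 ≡ 1 (mod 80)
17^8 ≡ 1^2 = 1 (mod 80)
17^9 = 17^8 × 17^1 ≡ 1 × 17 (mod 80).
1 × 17 = 17 ≡ 17 (mod 80).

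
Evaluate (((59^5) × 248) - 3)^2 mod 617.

(59)^5 ≡ 229 (mod 617)
229 × 248 = 56792 ≡ 28 (mod 617)
28 - 3 = 25
(25)^2 ≡ 8 (mod 617)

8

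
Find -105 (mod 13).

12

-105 = -9·13 + 12, so -105 ≡ 12 (mod 13).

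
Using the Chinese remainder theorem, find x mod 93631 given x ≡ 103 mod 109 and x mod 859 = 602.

109⁻¹ mod 859: 109*331 ≡ 1 (mod 859), so 109⁻¹ ≡ 331.
x = 103 + 109*((602 − 103)*331 mod 859) = 103 + 109*241 = 26372.

26372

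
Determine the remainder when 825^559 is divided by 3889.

1761

Using repeated squaring:
559 in binary is 1000101111, i.e. 559 = 512 + 32 + 8 + 4 + 2 + 1.
825^1 ≡ 825 (mod 3889)
825^2 ≡ 825^2 = 680625 ≡ 50 (mod 3889)
825^4 ≡ 50^2 = 2500 (mod 3889)
825^8 ≡ 2500^2 = 6250000 ≡ 377 (mod 3889)
825^16 ≡ 377^2 = 142129 ≡ 2125 (mod 3889)
825^32 ≡ 2125^2 = 4515625 ≡ 496 (mod 3889)
825^64 ≡ 496^2 = 246016 ≡ 1009 (mod 3889)
825^128 ≡ 1009^2 = 1018081 ≡ 3052 (mod 3889)
825^256 ≡ 3052^2 = 9314704 ≡ 549 (mod 3889)
825^512 ≡ 549^2 = 301401 ≡ 1948 (mod 3889)
825^559 = 825^512 * 825^32 * 825^8 * 825^4 * 825^2 * 825^1 ≡ 1948 * 496 * 377 * 2500 * 50 * 825 (mod 3889).
Accumulate the product:
1948 * 496 = 966208 ≡ 1736
1736 * 377 = 654472 ≡ 1120
1120 * 2500 = 2800000 ≡ 3809
3809 * 50 = 190450 ≡ 3778
3778 * 825 = 3116850 ≡ 1761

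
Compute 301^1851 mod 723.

Using repeated squaring:
301^1 ≡ 301 (mod 723)
301^2 ≡ 301^2 = 90601 ≡ 226 (mod 723)
301^4 ≡ 226^2 = 51076 ≡ 466 (mod 723)
301^8 ≡ 466^2 = 217156 ≡ 256 (mod 723)
301^16 ≡ 256^2 = 65536 ≡ 466 (mod 723)
301^32 ≡ 466^2 = 217156 ≡ 256 (mod 723)
301^64 ≡ 256^2 = 65536 ≡ 466 (mod 723)
301^128 ≡ 466^2 = 217156 ≡ 256 (mod 723)
301^256 ≡ 256^2 = 65536 ≡ 466 (mod 723)
301^512 ≡ 466^2 = 217156 ≡ 256 (mod 723)
301^1024 ≡ 256^2 = 65536 ≡ 466 (mod 723)
301^1851 = 301^1024 × 301^512 × 301^256 × 301^32 × 301^16 × 301^8 × 301^2 × 301^1 ≡ 466 × 256 × 466 × 256 × 466 × 256 × 226 × 301 (mod 723).
Accumulate the product:
466 × 256 = 119296 ≡ 1
1 × 466 = 466
466 × 256 = 119296 ≡ 1
1 × 466 = 466
466 × 256 = 119296 ≡ 1
1 × 226 = 226
226 × 301 = 68026 ≡ 64

64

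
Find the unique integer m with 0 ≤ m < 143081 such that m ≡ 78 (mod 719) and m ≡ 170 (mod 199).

47532

719⁻¹ mod 199: 719×31 ≡ 1 (mod 199), so 719⁻¹ ≡ 31.
m = 78 + 719×((170 − 78)×31 mod 199) = 78 + 719×66 = 47532.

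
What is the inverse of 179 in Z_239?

By the extended Euclidean algorithm:
239 = 1·179 + 60
179 = 2·60 + 59
60 = 1·59 + 1
59 = 59·1 + 0
gcd(179, 239) = 1, so the inverse exists.
Bézout: 1 = 3·239 − 4·179.
So 179⁻¹ ≡ −4 ≡ 235 (mod 239).

235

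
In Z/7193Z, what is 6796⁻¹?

5816

7193 = 1·6796 + 397
6796 = 17·397 + 47
397 = 8·47 + 21
47 = 2·21 + 5
21 = 4·5 + 1
5 = 5·1 + 0
gcd(6796, 7193) = 1, so the inverse exists.
Back-substitute for 1:
1 = 1·21 − 4·5
  = −4·47 + 9·21
  = 9·397 − 76·47
  = −76·6796 + 1301·397
  = 1301·7193 − 1377·6796
So 6796⁻¹ ≡ −1377 ≡ 5816 (mod 7193).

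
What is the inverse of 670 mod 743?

458

743 = 1*670 + 73
670 = 9*73 + 13
73 = 5*13 + 8
13 = 1*8 + 5
8 = 1*5 + 3
5 = 1*3 + 2
3 = 1*2 + 1
2 = 2*1 + 0
gcd(670, 743) = 1, so the inverse exists.
Back-substitute for 1:
1 = 1*3 − 1*2
  = −1*5 + 2*3
  = 2*8 − 3*5
  = −3*13 + 5*8
  = 5*73 − 28*13
  = −28*670 + 257*73
  = 257*743 − 285*670
So 670⁻¹ ≡ −285 ≡ 458 (mod 743).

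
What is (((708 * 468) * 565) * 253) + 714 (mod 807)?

708 * 468 = 331344 ≡ 474 (mod 807)
474 * 565 = 267810 ≡ 693 (mod 807)
693 * 253 = 175329 ≡ 210 (mod 807)
210 + 714 = 924 ≡ 117 (mod 807)

117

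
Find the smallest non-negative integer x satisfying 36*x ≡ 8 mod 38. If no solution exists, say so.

gcd(36, 38) = 2, and 2 | 8, so solutions exist.
Divide through by 2: 18*x ≡ 4 mod 19.
18⁻¹ ≡ 18 (mod 19).
x ≡ 18*4 ≡ 15 (mod 19).
The smallest non-negative solution is x = 15.

15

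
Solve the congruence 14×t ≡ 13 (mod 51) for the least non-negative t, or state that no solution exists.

41

gcd(14, 51) = 1, so a unique solution mod 51 exists.
14⁻¹ ≡ 11 (mod 51).
t ≡ 11×13 ≡ 41 (mod 51).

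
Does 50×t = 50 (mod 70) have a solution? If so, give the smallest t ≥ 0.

gcd(50, 70) = 10, and 10 | 50, so solutions exist.
Divide through by 10: 5×t mod 7 = 5.
5⁻¹ ≡ 3 (mod 7).
t ≡ 3×5 ≡ 1 (mod 7).
The smallest non-negative solution is t = 1.

1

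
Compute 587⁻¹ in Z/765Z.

563

765 = 1×587 + 178
587 = 3×178 + 53
178 = 3×53 + 19
53 = 2×19 + 15
19 = 1×15 + 4
15 = 3×4 + 3
4 = 1×3 + 1
3 = 3×1 + 0
gcd(587, 765) = 1, so the inverse exists.
Bézout: 1 = 155×765 − 202×587.
So 587⁻¹ ≡ −202 ≡ 563 (mod 765).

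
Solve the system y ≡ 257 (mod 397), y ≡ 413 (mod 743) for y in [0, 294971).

397⁻¹ mod 743: 397*204 ≡ 1 (mod 743), so 397⁻¹ ≡ 204.
y = 257 + 397*((413 − 257)*204 mod 743) = 257 + 397*618 = 245603.
Check: 245603 mod 397 = 257, 245603 mod 743 = 413. ✓

245603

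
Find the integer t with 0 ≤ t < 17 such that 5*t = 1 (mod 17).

7

Run the extended Euclidean algorithm:
17 = 3·5 + 2
5 = 2·2 + 1
2 = 2·1 + 0
gcd(5, 17) = 1, so the inverse exists.
Bézout: 1 = −2·17 + 7·5.
So 5⁻¹ ≡ 7 (mod 17).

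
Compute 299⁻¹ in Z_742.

By the extended Euclidean algorithm:
742 = 2·299 + 144
299 = 2·144 + 11
144 = 13·11 + 1
11 = 11·1 + 0
gcd(299, 742) = 1, so the inverse exists.
Back-substitute for 1:
1 = 1·144 − 13·11
  = −13·299 + 27·144
  = 27·742 − 67·299
So 299⁻¹ ≡ −67 ≡ 675 (mod 742).

675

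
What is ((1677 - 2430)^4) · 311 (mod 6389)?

1677 - 2430 = -753 ≡ 5636 (mod 6389)
(5636)^4 ≡ 4610 (mod 6389)
4610 · 311 = 1433710 ≡ 2574 (mod 6389)

2574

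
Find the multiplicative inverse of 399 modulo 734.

Run the extended Euclidean algorithm:
734 = 1·399 + 335
399 = 1·335 + 64
335 = 5·64 + 15
64 = 4·15 + 4
15 = 3·4 + 3
4 = 1·3 + 1
3 = 3·1 + 0
gcd(399, 734) = 1, so the inverse exists.
Back-substitute for 1:
1 = 1·4 − 1·3
  = −1·15 + 4·4
  = 4·64 − 17·15
  = −17·335 + 89·64
  = 89·399 − 106·335
  = −106·734 + 195·399
So 399⁻¹ ≡ 195 (mod 734).

195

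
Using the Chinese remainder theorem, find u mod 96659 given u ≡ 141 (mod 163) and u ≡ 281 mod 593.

18071

163⁻¹ mod 593: 163×382 ≡ 1 (mod 593), so 163⁻¹ ≡ 382.
u = 141 + 163×((281 − 141)×382 mod 593) = 141 + 163×110 = 18071.
Check: 18071 mod 163 = 141, 18071 mod 593 = 281. ✓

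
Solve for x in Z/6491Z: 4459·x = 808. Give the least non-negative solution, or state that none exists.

2734

gcd(4459, 6491) = 1, so a unique solution mod 6491 exists.
4459⁻¹ ≡ 1594 (mod 6491).
x ≡ 1594·808 ≡ 2734 (mod 6491).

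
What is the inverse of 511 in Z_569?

Apply the Euclidean algorithm and back-substitute:
569 = 1*511 + 58
511 = 8*58 + 47
58 = 1*47 + 11
47 = 4*11 + 3
11 = 3*3 + 2
3 = 1*2 + 1
2 = 2*1 + 0
gcd(511, 569) = 1, so the inverse exists.
Back-substitute for 1:
1 = 1*3 − 1*2
  = −1*11 + 4*3
  = 4*47 − 17*11
  = −17*58 + 21*47
  = 21*511 − 185*58
  = −185*569 + 206*511
So 511⁻¹ ≡ 206 (mod 569).

206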